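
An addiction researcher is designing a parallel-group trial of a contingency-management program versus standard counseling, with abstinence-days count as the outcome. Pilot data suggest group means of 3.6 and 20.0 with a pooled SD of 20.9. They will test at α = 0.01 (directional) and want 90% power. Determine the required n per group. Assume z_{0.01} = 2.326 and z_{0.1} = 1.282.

Cohen's d = |M₁ − M₂| / SD_pooled = |3.6 − 20.0| / 20.9 = 16.4 / 20.9 = 0.785.
For two independent groups with equal n: n = 2·((z_{α} + z_β) / d)².
z_{α} + z_β = 2.326 + 1.282 = 3.608.
n = 2 × (3.608 / 0.785)² = 2 × 4.596² = 2 × 21.12 = 42.2.
Round up to the next whole participant.

n = 43 per group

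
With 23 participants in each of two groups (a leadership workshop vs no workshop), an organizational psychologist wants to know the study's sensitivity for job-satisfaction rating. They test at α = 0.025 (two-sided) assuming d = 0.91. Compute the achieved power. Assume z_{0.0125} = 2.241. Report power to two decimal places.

power ≈ 0.80

For two equal groups, power = Φ(d·√(n/2) − z_{α/2}).
d·√(n/2) = 0.91 × √(23/2) = 0.91 × 3.391 = 3.086.
z_β = 3.086 − 2.241 = 0.845.
Power = Φ(0.845) = 0.801.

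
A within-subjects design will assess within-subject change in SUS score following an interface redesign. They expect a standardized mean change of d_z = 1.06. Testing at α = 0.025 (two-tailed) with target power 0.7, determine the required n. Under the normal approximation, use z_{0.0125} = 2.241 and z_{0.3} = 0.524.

For a paired (one-sample on differences) test: n = ((z_{α/2} + z_β) / d)².
z_{α/2} + z_β = 2.241 + 0.524 = 2.765.
n = (2.765 / 1.06)² = 2.608² = 6.80.
Round up.

n = 7 pairs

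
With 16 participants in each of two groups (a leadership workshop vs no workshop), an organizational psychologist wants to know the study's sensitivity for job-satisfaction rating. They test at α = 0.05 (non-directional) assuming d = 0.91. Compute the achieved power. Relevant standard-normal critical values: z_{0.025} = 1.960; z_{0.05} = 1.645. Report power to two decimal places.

power ≈ 0.73

For two equal groups, power = Φ(d·√(n/2) − z_{α/2}).
d·√(n/2) = 0.91 × √(16/2) = 0.91 × 2.828 = 2.574.
z_β = 2.574 − 1.960 = 0.614.
Power = Φ(0.614) = 0.730.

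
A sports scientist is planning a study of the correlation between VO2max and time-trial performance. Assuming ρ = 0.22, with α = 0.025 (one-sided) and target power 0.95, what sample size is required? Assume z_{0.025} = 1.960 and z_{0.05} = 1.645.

Fisher's z: C = ½·ln((1+r)/(1−r)) = ½·ln(1.5641) = 0.2237.
n = ((z_{α} + z_β)/C)² + 3.
(1.960 + 1.645) / 0.2237 = 3.605 / 0.2237 = 16.115.
n = 16.115² + 3 = 259.70 + 3 = 262.7.
Round up.

n = 263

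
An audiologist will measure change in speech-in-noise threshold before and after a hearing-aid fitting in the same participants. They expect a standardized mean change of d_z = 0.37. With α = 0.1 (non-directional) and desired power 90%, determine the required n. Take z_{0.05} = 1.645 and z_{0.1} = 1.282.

n = 63 pairs

For a paired (one-sample on differences) test: n = ((z_{α/2} + z_β) / d)².
z_{α/2} + z_β = 1.645 + 1.282 = 2.927.
n = (2.927 / 0.37)² = 7.911² = 62.58.
Round up.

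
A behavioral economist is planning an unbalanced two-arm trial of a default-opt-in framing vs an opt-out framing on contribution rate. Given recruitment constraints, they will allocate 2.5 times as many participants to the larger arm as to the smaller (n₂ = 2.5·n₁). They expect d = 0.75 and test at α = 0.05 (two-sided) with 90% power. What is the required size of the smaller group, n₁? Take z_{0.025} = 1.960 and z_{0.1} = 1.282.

With allocation ratio k = n₂/n₁ = 2.5, Var(x̄₁−x̄₂) = σ²(1/n₁ + 1/(k·n₁)) = σ²·(k+1)/(k·n₁).
So n₁ = (1 + 1/k)·((z_{α/2} + z_β)/d)² = 1.400 × (3.242/0.75)².
n₁ = 1.400 × 18.69 = 26.2.
Round up: n₁ = 27, giving n₂ = ⌈2.5 × 27⌉ = ⌈67.5⌉ = 68.

n₁ = 27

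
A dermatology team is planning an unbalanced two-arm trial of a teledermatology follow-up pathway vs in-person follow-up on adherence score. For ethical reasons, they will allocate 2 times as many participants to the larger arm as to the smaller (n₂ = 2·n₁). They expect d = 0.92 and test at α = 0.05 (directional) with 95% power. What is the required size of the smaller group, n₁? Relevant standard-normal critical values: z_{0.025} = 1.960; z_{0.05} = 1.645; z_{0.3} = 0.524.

n₁ = 20

With allocation ratio k = n₂/n₁ = 2, Var(x̄₁−x̄₂) = σ²(1/n₁ + 1/(k·n₁)) = σ²·(k+1)/(k·n₁).
So n₁ = (1 + 1/k)·((z_{α} + z_β)/d)² = 1.500 × (3.290/0.92)².
n₁ = 1.500 × 12.79 = 19.2.
Round up: n₁ = 20, giving n₂ = 2 × 20 = 40.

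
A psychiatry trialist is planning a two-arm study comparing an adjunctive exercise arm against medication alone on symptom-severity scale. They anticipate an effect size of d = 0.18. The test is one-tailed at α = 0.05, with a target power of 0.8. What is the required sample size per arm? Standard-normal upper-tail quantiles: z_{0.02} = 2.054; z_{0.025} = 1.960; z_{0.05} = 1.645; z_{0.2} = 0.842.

For two independent groups with equal n: n = 2·((z_{α} + z_β) / d)².
z_{α} + z_β = 1.645 + 0.842 = 2.487.
n = 2 × (2.487 / 0.18)² = 2 × 13.817² = 2 × 190.90 = 381.8.
Round up to the next whole participant.

n = 382 per group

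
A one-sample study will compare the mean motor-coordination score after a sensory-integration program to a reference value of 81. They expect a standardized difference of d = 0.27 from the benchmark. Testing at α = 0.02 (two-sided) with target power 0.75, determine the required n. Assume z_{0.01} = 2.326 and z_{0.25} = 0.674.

n = 124

For a one-sample test: n = ((z_{α/2} + z_β) / d)².
z_{α/2} + z_β = 2.326 + 0.674 = 3.000.
n = (3.000 / 0.27)² = 11.111² = 123.46.
Round up.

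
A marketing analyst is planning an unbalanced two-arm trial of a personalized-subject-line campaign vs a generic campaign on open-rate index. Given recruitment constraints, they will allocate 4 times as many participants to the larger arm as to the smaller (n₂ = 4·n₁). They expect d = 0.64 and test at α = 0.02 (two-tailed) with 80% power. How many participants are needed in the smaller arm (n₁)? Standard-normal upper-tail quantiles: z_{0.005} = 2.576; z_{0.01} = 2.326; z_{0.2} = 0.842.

n₁ = 31

With allocation ratio k = n₂/n₁ = 4, Var(x̄₁−x̄₂) = σ²(1/n₁ + 1/(k·n₁)) = σ²·(k+1)/(k·n₁).
So n₁ = (1 + 1/k)·((z_{α/2} + z_β)/d)² = 1.250 × (3.168/0.64)².
n₁ = 1.250 × 24.50 = 30.6.
Round up: n₁ = 31, giving n₂ = 4 × 31 = 124.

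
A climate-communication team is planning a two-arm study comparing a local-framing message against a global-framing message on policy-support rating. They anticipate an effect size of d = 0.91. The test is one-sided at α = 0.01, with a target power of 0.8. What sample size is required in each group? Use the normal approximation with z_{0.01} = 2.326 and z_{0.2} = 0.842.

n = 25 per group

For two independent groups with equal n: n = 2·((z_{α} + z_β) / d)².
z_{α} + z_β = 2.326 + 0.842 = 3.168.
n = 2 × (3.168 / 0.91)² = 2 × 3.481² = 2 × 12.12 = 24.2.
Round up to the next whole participant.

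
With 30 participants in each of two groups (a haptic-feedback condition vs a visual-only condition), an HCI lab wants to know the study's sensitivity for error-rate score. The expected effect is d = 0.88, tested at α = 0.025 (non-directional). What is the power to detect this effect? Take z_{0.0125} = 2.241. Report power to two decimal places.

For two equal groups, power = Φ(d·√(n/2) − z_{α/2}).
d·√(n/2) = 0.88 × √(30/2) = 0.88 × 3.873 = 3.408.
z_β = 3.408 − 2.241 = 1.167.
Power = Φ(1.167) = 0.878.

power ≈ 0.88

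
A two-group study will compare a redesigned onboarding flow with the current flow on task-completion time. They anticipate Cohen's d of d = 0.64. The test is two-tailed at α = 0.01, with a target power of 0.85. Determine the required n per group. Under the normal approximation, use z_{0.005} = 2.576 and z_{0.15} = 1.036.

n = 64 per group

For two independent groups with equal n: n = 2·((z_{α/2} + z_β) / d)².
z_{α/2} + z_β = 2.576 + 1.036 = 3.612.
n = 2 × (3.612 / 0.64)² = 2 × 5.644² = 2 × 31.85 = 63.7.
Round up to the next whole participant.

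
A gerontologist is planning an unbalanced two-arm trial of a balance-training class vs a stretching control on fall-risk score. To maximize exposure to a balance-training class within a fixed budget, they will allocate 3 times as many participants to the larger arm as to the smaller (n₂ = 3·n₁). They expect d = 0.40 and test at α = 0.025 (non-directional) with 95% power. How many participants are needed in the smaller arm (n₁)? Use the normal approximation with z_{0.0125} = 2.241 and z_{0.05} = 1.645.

n₁ = 126

With allocation ratio k = n₂/n₁ = 3, Var(x̄₁−x̄₂) = σ²(1/n₁ + 1/(k·n₁)) = σ²·(k+1)/(k·n₁).
So n₁ = (1 + 1/k)·((z_{α/2} + z_β)/d)² = 1.333 × (3.886/0.40)².
n₁ = 1.333 × 94.38 = 125.8.
Round up: n₁ = 126, giving n₂ = 3 × 126 = 378.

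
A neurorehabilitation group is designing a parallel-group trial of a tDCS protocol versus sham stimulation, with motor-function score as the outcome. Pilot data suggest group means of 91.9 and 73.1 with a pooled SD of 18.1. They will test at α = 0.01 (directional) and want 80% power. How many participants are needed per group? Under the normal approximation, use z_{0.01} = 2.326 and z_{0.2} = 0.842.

Cohen's d = |M₁ − M₂| / SD_pooled = |91.9 − 73.1| / 18.1 = 18.8 / 18.1 = 1.039.
For two independent groups with equal n: n = 2·((z_{α} + z_β) / d)².
z_{α} + z_β = 2.326 + 0.842 = 3.168.
n = 2 × (3.168 / 1.039)² = 2 × 3.049² = 2 × 9.30 = 18.6.
Round up to the next whole participant.

n = 19 per group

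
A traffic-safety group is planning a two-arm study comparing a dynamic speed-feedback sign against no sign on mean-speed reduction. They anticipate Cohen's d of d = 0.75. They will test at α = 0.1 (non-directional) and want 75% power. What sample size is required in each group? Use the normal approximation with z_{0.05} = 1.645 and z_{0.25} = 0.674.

For two independent groups with equal n: n = 2·((z_{α/2} + z_β) / d)².
z_{α/2} + z_β = 1.645 + 0.674 = 2.319.
n = 2 × (2.319 / 0.75)² = 2 × 3.092² = 2 × 9.56 = 19.1.
Round up to the next whole participant.

n = 20 per group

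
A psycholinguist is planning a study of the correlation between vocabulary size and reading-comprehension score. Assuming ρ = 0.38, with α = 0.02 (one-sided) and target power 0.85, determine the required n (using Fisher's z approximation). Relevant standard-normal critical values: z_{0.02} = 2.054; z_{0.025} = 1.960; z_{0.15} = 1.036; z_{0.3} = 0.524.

Fisher's z: C = ½·ln((1+r)/(1−r)) = ½·ln(2.2258) = 0.4001.
n = ((z_{α} + z_β)/C)² + 3.
(2.054 + 1.036) / 0.4001 = 3.090 / 0.4001 = 7.723.
n = 7.723² + 3 = 59.65 + 3 = 62.6.
Round up.

n = 63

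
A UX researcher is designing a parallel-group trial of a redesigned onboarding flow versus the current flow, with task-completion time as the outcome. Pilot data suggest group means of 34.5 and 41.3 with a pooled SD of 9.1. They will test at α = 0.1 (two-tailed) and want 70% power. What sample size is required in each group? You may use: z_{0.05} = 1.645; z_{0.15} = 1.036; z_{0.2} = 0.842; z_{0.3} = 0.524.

Cohen's d = |M₁ − M₂| / SD_pooled = |34.5 − 41.3| / 9.1 = 6.8 / 9.1 = 0.747.
For two independent groups with equal n: n = 2·((z_{α/2} + z_β) / d)².
z_{α/2} + z_β = 1.645 + 0.524 = 2.169.
n = 2 × (2.169 / 0.747)² = 2 × 2.904² = 2 × 8.43 = 16.9.
Round up to the next whole participant.

n = 17 per group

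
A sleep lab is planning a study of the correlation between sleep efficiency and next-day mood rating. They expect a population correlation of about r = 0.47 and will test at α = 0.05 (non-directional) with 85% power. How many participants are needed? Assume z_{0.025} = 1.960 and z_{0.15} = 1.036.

n = 38

Fisher's z: C = ½·ln((1+r)/(1−r)) = ½·ln(2.7736) = 0.5101.
n = ((z_{α/2} + z_β)/C)² + 3.
(1.960 + 1.036) / 0.5101 = 2.996 / 0.5101 = 5.873.
n = 5.873² + 3 = 34.50 + 3 = 37.5.
Round up.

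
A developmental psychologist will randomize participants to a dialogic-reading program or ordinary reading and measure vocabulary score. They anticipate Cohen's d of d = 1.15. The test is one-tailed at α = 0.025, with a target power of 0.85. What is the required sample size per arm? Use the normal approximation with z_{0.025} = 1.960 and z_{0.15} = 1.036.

n = 14 per group

For two independent groups with equal n: n = 2·((z_{α} + z_β) / d)².
z_{α} + z_β = 1.960 + 1.036 = 2.996.
n = 2 × (2.996 / 1.15)² = 2 × 2.605² = 2 × 6.79 = 13.6.
Round up to the next whole participant.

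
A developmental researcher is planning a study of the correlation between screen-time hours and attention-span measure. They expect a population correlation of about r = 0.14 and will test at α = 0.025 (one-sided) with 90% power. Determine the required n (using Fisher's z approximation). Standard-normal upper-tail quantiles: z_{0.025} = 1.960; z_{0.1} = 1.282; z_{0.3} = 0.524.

Fisher's z: C = ½·ln((1+r)/(1−r)) = ½·ln(1.3256) = 0.1409.
n = ((z_{α} + z_β)/C)² + 3.
(1.960 + 1.282) / 0.1409 = 3.242 / 0.1409 = 23.009.
n = 23.009² + 3 = 529.42 + 3 = 532.4.
Round up.

n = 533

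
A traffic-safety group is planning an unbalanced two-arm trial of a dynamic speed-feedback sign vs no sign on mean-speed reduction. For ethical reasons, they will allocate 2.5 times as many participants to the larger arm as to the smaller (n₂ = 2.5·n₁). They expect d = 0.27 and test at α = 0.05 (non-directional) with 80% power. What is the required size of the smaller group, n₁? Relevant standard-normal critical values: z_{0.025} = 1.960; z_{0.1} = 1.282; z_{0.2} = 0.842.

n₁ = 151

With allocation ratio k = n₂/n₁ = 2.5, Var(x̄₁−x̄₂) = σ²(1/n₁ + 1/(k·n₁)) = σ²·(k+1)/(k·n₁).
So n₁ = (1 + 1/k)·((z_{α/2} + z_β)/d)² = 1.400 × (2.802/0.27)².
n₁ = 1.400 × 107.70 = 150.8.
Round up: n₁ = 151, giving n₂ = ⌈2.5 × 151⌉ = ⌈377.5⌉ = 378.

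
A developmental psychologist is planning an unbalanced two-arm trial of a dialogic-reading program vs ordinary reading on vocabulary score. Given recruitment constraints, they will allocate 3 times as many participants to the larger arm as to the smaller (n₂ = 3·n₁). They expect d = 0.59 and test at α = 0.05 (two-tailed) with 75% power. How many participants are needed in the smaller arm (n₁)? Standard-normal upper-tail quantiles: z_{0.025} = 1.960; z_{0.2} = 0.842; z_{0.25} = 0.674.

With allocation ratio k = n₂/n₁ = 3, Var(x̄₁−x̄₂) = σ²(1/n₁ + 1/(k·n₁)) = σ²·(k+1)/(k·n₁).
So n₁ = (1 + 1/k)·((z_{α/2} + z_β)/d)² = 1.333 × (2.634/0.59)².
n₁ = 1.333 × 19.93 = 26.6.
Round up: n₁ = 27, giving n₂ = 3 × 27 = 81.

n₁ = 27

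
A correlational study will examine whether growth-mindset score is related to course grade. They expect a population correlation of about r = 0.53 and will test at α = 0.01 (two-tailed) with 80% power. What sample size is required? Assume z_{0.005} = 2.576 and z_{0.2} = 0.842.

n = 37

Fisher's z: C = ½·ln((1+r)/(1−r)) = ½·ln(3.2553) = 0.5901.
n = ((z_{α/2} + z_β)/C)² + 3.
(2.576 + 0.842) / 0.5901 = 3.418 / 0.5901 = 5.792.
n = 5.792² + 3 = 33.55 + 3 = 36.6.
Round up.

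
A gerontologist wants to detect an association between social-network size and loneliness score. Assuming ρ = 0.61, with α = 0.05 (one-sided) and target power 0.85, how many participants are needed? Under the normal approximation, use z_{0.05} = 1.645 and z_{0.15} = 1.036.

n = 18

Fisher's z: C = ½·ln((1+r)/(1−r)) = ½·ln(4.1282) = 0.7089.
n = ((z_{α} + z_β)/C)² + 3.
(1.645 + 1.036) / 0.7089 = 2.681 / 0.7089 = 3.782.
n = 3.782² + 3 = 14.30 + 3 = 17.3.
Round up.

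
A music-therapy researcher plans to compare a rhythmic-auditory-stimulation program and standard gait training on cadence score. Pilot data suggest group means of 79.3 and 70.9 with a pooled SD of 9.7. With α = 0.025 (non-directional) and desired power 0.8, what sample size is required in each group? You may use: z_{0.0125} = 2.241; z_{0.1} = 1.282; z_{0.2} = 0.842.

n = 26 per group

Cohen's d = |M₁ − M₂| / SD_pooled = |79.3 − 70.9| / 9.7 = 8.4 / 9.7 = 0.866.
For two independent groups with equal n: n = 2·((z_{α/2} + z_β) / d)².
z_{α/2} + z_β = 2.241 + 0.842 = 3.083.
n = 2 × (3.083 / 0.866)² = 2 × 3.560² = 2 × 12.67 = 25.3.
Round up to the next whole participant.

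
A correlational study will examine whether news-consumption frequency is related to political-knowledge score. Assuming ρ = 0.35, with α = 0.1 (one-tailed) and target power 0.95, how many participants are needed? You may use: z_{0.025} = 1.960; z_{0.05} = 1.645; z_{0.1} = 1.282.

n = 68

Fisher's z: C = ½·ln((1+r)/(1−r)) = ½·ln(2.0769) = 0.3654.
n = ((z_{α} + z_β)/C)² + 3.
(1.282 + 1.645) / 0.3654 = 2.927 / 0.3654 = 8.010.
n = 8.010² + 3 = 64.17 + 3 = 67.2.
Round up.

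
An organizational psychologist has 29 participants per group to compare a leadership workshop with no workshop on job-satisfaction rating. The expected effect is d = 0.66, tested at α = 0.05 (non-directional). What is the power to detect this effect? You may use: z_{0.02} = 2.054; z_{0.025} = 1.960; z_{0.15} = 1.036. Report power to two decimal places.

power ≈ 0.71

For two equal groups, power = Φ(d·√(n/2) − z_{α/2}).
d·√(n/2) = 0.66 × √(29/2) = 0.66 × 3.808 = 2.513.
z_β = 2.513 − 1.960 = 0.553.
Power = Φ(0.553) = 0.710.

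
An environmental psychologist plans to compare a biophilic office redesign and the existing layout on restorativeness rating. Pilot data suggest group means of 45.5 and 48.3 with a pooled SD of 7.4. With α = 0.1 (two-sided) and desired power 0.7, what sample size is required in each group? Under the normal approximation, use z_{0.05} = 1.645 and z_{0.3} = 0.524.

n = 66 per group

Cohen's d = |M₁ − M₂| / SD_pooled = |45.5 − 48.3| / 7.4 = 2.8 / 7.4 = 0.378.
For two independent groups with equal n: n = 2·((z_{α/2} + z_β) / d)².
z_{α/2} + z_β = 1.645 + 0.524 = 2.169.
n = 2 × (2.169 / 0.378)² = 2 × 5.738² = 2 × 32.93 = 65.9.
Round up to the next whole participant.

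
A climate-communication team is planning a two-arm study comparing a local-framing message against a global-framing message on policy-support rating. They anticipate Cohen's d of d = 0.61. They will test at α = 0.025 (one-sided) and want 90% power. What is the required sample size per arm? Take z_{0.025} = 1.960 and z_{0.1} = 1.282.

n = 57 per group

For two independent groups with equal n: n = 2·((z_{α} + z_β) / d)².
z_{α} + z_β = 1.960 + 1.282 = 3.242.
n = 2 × (3.242 / 0.61)² = 2 × 5.315² = 2 × 28.25 = 56.5.
Round up to the next whole participant.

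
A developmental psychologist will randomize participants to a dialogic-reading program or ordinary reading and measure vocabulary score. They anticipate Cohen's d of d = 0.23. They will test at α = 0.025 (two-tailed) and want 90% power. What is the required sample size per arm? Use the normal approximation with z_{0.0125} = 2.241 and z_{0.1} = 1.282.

For two independent groups with equal n: n = 2·((z_{α/2} + z_β) / d)².
z_{α/2} + z_β = 2.241 + 1.282 = 3.523.
n = 2 × (3.523 / 0.23)² = 2 × 15.317² = 2 × 234.62 = 469.2.
Round up to the next whole participant.

n = 470 per group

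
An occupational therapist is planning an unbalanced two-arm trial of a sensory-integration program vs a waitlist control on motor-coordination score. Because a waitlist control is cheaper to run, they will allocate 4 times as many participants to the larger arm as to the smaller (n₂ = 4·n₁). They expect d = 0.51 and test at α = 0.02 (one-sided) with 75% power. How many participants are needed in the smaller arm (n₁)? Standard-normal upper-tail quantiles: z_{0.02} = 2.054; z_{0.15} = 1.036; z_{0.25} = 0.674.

With allocation ratio k = n₂/n₁ = 4, Var(x̄₁−x̄₂) = σ²(1/n₁ + 1/(k·n₁)) = σ²·(k+1)/(k·n₁).
So n₁ = (1 + 1/k)·((z_{α} + z_β)/d)² = 1.250 × (2.728/0.51)².
n₁ = 1.250 × 28.61 = 35.8.
Round up: n₁ = 36, giving n₂ = 4 × 36 = 144.

n₁ = 36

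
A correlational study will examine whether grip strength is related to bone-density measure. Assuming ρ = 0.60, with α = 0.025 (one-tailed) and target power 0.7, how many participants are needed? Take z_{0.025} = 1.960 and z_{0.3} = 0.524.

Fisher's z: C = ½·ln((1+r)/(1−r)) = ½·ln(4.0000) = 0.6931.
n = ((z_{α} + z_β)/C)² + 3.
(1.960 + 0.524) / 0.6931 = 2.484 / 0.6931 = 3.584.
n = 3.584² + 3 = 12.84 + 3 = 15.8.
Round up.

n = 16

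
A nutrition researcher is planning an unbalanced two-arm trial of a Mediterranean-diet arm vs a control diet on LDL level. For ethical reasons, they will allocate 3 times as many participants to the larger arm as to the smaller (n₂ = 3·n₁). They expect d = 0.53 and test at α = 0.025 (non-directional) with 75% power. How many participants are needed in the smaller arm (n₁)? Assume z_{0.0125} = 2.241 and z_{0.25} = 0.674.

n₁ = 41

With allocation ratio k = n₂/n₁ = 3, Var(x̄₁−x̄₂) = σ²(1/n₁ + 1/(k·n₁)) = σ²·(k+1)/(k·n₁).
So n₁ = (1 + 1/k)·((z_{α/2} + z_β)/d)² = 1.333 × (2.915/0.53)².
n₁ = 1.333 × 30.25 = 40.3.
Round up: n₁ = 41, giving n₂ = 3 × 41 = 123.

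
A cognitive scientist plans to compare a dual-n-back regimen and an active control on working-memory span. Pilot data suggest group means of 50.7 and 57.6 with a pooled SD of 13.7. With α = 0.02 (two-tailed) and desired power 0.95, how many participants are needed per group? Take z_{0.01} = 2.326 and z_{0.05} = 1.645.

n = 125 per group

Cohen's d = |M₁ − M₂| / SD_pooled = |50.7 − 57.6| / 13.7 = 6.9 / 13.7 = 0.504.
For two independent groups with equal n: n = 2·((z_{α/2} + z_β) / d)².
z_{α/2} + z_β = 2.326 + 1.645 = 3.971.
n = 2 × (3.971 / 0.504)² = 2 × 7.879² = 2 × 62.08 = 124.2.
Round up to the next whole participant.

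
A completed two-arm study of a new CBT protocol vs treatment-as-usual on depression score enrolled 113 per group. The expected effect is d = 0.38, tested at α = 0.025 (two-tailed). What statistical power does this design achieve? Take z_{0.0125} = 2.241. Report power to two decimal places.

power ≈ 0.73

For two equal groups, power = Φ(d·√(n/2) − z_{α/2}).
d·√(n/2) = 0.38 × √(113/2) = 0.38 × 7.517 = 2.856.
z_β = 2.856 − 2.241 = 0.615.
Power = Φ(0.615) = 0.731.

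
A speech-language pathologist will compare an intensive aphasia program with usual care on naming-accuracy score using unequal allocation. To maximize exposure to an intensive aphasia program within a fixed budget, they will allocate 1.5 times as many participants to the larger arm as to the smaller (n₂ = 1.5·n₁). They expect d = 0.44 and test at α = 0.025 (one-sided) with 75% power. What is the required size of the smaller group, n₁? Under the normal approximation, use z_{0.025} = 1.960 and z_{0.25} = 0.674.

n₁ = 60

With allocation ratio k = n₂/n₁ = 1.5, Var(x̄₁−x̄₂) = σ²(1/n₁ + 1/(k·n₁)) = σ²·(k+1)/(k·n₁).
So n₁ = (1 + 1/k)·((z_{α} + z_β)/d)² = 1.667 × (2.634/0.44)².
n₁ = 1.667 × 35.84 = 59.7.
Round up: n₁ = 60, giving n₂ = 1.5 × 60 = 90.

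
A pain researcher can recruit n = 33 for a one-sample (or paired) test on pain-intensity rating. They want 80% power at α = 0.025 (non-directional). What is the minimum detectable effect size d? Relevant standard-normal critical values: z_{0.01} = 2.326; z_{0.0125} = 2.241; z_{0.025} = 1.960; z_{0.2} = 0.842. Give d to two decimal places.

For a single sample (or paired design) of n = 33: d_min = (z_{α/2} + z_β)/√n.
z-sum = 2.241 + 0.842 = 3.083.
d_min = 3.083 / √33 = 3.083 / 5.745 = 0.537.

d_min ≈ 0.54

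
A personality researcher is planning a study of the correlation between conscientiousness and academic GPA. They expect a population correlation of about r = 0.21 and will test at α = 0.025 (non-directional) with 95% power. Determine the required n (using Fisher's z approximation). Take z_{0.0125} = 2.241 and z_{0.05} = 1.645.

Fisher's z: C = ½·ln((1+r)/(1−r)) = ½·ln(1.5316) = 0.2132.
n = ((z_{α/2} + z_β)/C)² + 3.
(2.241 + 1.645) / 0.2132 = 3.886 / 0.2132 = 18.227.
n = 18.227² + 3 = 332.22 + 3 = 335.2.
Round up.

n = 336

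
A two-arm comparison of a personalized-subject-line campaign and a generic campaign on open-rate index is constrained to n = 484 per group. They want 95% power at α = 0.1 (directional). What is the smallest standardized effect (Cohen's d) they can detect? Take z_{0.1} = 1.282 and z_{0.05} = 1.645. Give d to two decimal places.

For two independent groups of n = 484 each: d_min = (z_{α} + z_β)·√(2/n).
z-sum = 1.282 + 1.645 = 2.927.
d_min = 2.927 × √(2/484) = 2.927 × 0.0643 = 0.188.

d_min ≈ 0.19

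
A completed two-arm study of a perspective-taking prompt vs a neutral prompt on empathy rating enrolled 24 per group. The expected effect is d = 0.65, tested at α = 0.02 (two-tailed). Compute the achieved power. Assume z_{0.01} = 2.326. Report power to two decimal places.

power ≈ 0.47

For two equal groups, power = Φ(d·√(n/2) − z_{α/2}).
d·√(n/2) = 0.65 × √(24/2) = 0.65 × 3.464 = 2.252.
z_β = 2.252 − 2.326 = -0.074.
Power = Φ(-0.074) = 0.470.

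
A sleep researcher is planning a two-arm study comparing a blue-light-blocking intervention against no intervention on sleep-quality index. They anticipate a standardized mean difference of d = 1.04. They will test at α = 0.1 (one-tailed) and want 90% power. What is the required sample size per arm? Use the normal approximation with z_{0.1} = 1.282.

n = 13 per group

For two independent groups with equal n: n = 2·((z_{α} + z_β) / d)².
z_{α} + z_β = 1.282 + 1.282 = 2.564.
n = 2 × (2.564 / 1.04)² = 2 × 2.465² = 2 × 6.08 = 12.2.
Round up to the next whole participant.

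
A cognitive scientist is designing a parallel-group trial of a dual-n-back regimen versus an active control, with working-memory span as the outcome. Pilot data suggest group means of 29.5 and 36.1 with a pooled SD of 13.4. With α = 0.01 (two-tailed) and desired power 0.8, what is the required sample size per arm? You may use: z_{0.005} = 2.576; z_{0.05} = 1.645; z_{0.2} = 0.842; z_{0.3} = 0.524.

n = 97 per group

Cohen's d = |M₁ − M₂| / SD_pooled = |29.5 − 36.1| / 13.4 = 6.6 / 13.4 = 0.493.
For two independent groups with equal n: n = 2·((z_{α/2} + z_β) / d)².
z_{α/2} + z_β = 2.576 + 0.842 = 3.418.
n = 2 × (3.418 / 0.493)² = 2 × 6.933² = 2 × 48.07 = 96.1.
Round up to the next whole participant.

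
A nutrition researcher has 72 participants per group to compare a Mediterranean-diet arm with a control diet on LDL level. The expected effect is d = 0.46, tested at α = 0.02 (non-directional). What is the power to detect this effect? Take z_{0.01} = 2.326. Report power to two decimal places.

power ≈ 0.67

For two equal groups, power = Φ(d·√(n/2) − z_{α/2}).
d·√(n/2) = 0.46 × √(72/2) = 0.46 × 6.000 = 2.760.
z_β = 2.760 − 2.326 = 0.434.
Power = Φ(0.434) = 0.668.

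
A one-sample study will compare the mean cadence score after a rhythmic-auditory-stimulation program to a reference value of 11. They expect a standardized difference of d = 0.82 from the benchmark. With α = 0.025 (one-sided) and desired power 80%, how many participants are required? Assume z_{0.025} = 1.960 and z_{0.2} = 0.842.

For a one-sample test: n = ((z_{α} + z_β) / d)².
z_{α} + z_β = 1.960 + 0.842 = 2.802.
n = (2.802 / 0.82)² = 3.417² = 11.68.
Round up.

n = 12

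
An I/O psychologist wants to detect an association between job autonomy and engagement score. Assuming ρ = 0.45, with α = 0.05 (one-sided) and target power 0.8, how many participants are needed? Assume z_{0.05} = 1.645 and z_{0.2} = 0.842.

n = 30

Fisher's z: C = ½·ln((1+r)/(1−r)) = ½·ln(2.6364) = 0.4847.
n = ((z_{α} + z_β)/C)² + 3.
(1.645 + 0.842) / 0.4847 = 2.487 / 0.4847 = 5.131.
n = 5.131² + 3 = 26.33 + 3 = 29.3.
Round up.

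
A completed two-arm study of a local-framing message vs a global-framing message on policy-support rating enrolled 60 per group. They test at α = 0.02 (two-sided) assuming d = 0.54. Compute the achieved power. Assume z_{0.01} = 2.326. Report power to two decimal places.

For two equal groups, power = Φ(d·√(n/2) − z_{α/2}).
d·√(n/2) = 0.54 × √(60/2) = 0.54 × 5.477 = 2.958.
z_β = 2.958 − 2.326 = 0.632.
Power = Φ(0.632) = 0.736.

power ≈ 0.74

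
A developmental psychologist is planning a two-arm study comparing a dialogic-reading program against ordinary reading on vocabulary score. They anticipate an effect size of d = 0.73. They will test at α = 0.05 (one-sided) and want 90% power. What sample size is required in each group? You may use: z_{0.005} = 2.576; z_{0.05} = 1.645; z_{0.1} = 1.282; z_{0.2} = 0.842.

For two independent groups with equal n: n = 2·((z_{α} + z_β) / d)².
z_{α} + z_β = 1.645 + 1.282 = 2.927.
n = 2 × (2.927 / 0.73)² = 2 × 4.010² = 2 × 16.08 = 32.2.
Round up to the next whole participant.

n = 33 per group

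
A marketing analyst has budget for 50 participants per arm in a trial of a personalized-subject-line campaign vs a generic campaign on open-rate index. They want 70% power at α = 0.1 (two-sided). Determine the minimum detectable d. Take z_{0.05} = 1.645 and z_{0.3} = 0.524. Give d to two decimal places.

For two independent groups of n = 50 each: d_min = (z_{α/2} + z_β)·√(2/n).
z-sum = 1.645 + 0.524 = 2.169.
d_min = 2.169 × √(2/50) = 2.169 × 0.2000 = 0.434.

d_min ≈ 0.43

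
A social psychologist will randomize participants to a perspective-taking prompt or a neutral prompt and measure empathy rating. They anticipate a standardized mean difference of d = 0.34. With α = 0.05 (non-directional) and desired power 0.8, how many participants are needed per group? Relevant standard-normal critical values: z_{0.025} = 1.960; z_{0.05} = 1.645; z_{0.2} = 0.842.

n = 136 per group

For two independent groups with equal n: n = 2·((z_{α/2} + z_β) / d)².
z_{α/2} + z_β = 1.960 + 0.842 = 2.802.
n = 2 × (2.802 / 0.34)² = 2 × 8.241² = 2 × 67.92 = 135.8.
Round up to the next whole participant.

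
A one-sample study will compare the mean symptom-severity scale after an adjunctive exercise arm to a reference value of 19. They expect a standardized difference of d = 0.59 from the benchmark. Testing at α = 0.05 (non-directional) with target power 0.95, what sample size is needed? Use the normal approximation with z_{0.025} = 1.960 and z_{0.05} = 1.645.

n = 38

For a one-sample test: n = ((z_{α/2} + z_β) / d)².
z_{α/2} + z_β = 1.960 + 1.645 = 3.605.
n = (3.605 / 0.59)² = 6.110² = 37.33.
Round up.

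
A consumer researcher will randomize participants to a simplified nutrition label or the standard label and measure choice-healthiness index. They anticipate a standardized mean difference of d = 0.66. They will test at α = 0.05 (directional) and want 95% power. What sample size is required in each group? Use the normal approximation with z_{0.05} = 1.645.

For two independent groups with equal n: n = 2·((z_{α} + z_β) / d)².
z_{α} + z_β = 1.645 + 1.645 = 3.290.
n = 2 × (3.290 / 0.66)² = 2 × 4.985² = 2 × 24.85 = 49.7.
Round up to the next whole participant.

n = 50 per group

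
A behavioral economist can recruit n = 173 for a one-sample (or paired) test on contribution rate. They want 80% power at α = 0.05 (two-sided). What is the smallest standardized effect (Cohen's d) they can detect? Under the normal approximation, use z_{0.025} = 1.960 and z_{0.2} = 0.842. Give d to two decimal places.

For a single sample (or paired design) of n = 173: d_min = (z_{α/2} + z_β)/√n.
z-sum = 1.960 + 0.842 = 2.802.
d_min = 2.802 / √173 = 2.802 / 13.153 = 0.213.

d_min ≈ 0.21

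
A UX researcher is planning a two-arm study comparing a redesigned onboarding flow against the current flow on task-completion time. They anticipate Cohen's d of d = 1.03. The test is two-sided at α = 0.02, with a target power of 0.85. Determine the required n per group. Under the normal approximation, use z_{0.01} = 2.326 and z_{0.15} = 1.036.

n = 22 per group

For two independent groups with equal n: n = 2·((z_{α/2} + z_β) / d)².
z_{α/2} + z_β = 2.326 + 1.036 = 3.362.
n = 2 × (3.362 / 1.03)² = 2 × 3.264² = 2 × 10.65 = 21.3.
Round up to the next whole participant.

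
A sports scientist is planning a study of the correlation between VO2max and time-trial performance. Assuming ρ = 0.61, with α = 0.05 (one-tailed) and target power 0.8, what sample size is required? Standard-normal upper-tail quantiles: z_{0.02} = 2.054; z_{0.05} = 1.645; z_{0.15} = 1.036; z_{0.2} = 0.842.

Fisher's z: C = ½·ln((1+r)/(1−r)) = ½·ln(4.1282) = 0.7089.
n = ((z_{α} + z_β)/C)² + 3.
(1.645 + 0.842) / 0.7089 = 2.487 / 0.7089 = 3.508.
n = 3.508² + 3 = 12.31 + 3 = 15.3.
Round up.

n = 16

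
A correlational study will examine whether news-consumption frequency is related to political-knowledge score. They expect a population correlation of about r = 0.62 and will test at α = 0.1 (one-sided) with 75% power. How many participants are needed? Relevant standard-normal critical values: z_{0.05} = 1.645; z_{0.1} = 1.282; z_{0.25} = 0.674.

Fisher's z: C = ½·ln((1+r)/(1−r)) = ½·ln(4.2632) = 0.7250.
n = ((z_{α} + z_β)/C)² + 3.
(1.282 + 0.674) / 0.7250 = 1.956 / 0.7250 = 2.698.
n = 2.698² + 3 = 7.28 + 3 = 10.3.
Round up.

n = 11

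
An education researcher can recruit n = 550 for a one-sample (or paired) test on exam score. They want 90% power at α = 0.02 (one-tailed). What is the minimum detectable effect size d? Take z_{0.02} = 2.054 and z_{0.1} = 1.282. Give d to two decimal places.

For a single sample (or paired design) of n = 550: d_min = (z_{α} + z_β)/√n.
z-sum = 2.054 + 1.282 = 3.336.
d_min = 3.336 / √550 = 3.336 / 23.452 = 0.142.

d_min ≈ 0.14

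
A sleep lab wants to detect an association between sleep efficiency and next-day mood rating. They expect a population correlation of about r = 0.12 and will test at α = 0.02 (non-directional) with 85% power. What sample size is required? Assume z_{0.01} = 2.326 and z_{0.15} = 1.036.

n = 781

Fisher's z: C = ½·ln((1+r)/(1−r)) = ½·ln(1.2727) = 0.1206.
n = ((z_{α/2} + z_β)/C)² + 3.
(2.326 + 1.036) / 0.1206 = 3.362 / 0.1206 = 27.877.
n = 27.877² + 3 = 777.14 + 3 = 780.1.
Round up.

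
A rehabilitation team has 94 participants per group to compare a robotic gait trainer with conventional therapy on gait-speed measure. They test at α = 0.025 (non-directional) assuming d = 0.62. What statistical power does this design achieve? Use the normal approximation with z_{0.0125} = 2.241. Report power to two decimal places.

For two equal groups, power = Φ(d·√(n/2) − z_{α/2}).
d·√(n/2) = 0.62 × √(94/2) = 0.62 × 6.856 = 4.251.
z_β = 4.251 − 2.241 = 2.010.
Power = Φ(2.010) = 0.978.

power ≈ 0.98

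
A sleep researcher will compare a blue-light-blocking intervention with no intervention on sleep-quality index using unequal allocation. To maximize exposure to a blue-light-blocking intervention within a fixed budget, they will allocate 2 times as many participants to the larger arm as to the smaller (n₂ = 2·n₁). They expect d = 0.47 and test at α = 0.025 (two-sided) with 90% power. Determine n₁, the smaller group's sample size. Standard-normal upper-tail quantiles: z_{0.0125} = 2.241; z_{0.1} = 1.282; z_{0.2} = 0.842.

With allocation ratio k = n₂/n₁ = 2, Var(x̄₁−x̄₂) = σ²(1/n₁ + 1/(k·n₁)) = σ²·(k+1)/(k·n₁).
So n₁ = (1 + 1/k)·((z_{α/2} + z_β)/d)² = 1.500 × (3.523/0.47)².
n₁ = 1.500 × 56.19 = 84.3.
Round up: n₁ = 85, giving n₂ = 2 × 85 = 170.

n₁ = 85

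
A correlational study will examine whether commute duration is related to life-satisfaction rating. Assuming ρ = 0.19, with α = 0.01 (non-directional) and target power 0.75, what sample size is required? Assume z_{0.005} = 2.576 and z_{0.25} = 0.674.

n = 289

Fisher's z: C = ½·ln((1+r)/(1−r)) = ½·ln(1.4691) = 0.1923.
n = ((z_{α/2} + z_β)/C)² + 3.
(2.576 + 0.674) / 0.1923 = 3.250 / 0.1923 = 16.901.
n = 16.901² + 3 = 285.63 + 3 = 288.6.
Round up.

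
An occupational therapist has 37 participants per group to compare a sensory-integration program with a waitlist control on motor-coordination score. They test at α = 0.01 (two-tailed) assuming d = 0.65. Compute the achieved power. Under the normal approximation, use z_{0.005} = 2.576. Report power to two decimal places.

power ≈ 0.59

For two equal groups, power = Φ(d·√(n/2) − z_{α/2}).
d·√(n/2) = 0.65 × √(37/2) = 0.65 × 4.301 = 2.796.
z_β = 2.796 − 2.576 = 0.220.
Power = Φ(0.220) = 0.587.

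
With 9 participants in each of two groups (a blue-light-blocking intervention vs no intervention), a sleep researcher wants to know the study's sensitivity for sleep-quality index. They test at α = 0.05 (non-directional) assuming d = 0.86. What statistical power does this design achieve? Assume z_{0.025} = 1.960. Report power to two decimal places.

power ≈ 0.45

For two equal groups, power = Φ(d·√(n/2) − z_{α/2}).
d·√(n/2) = 0.86 × √(9/2) = 0.86 × 2.121 = 1.824.
z_β = 1.824 − 1.960 = -0.136.
Power = Φ(-0.136) = 0.446.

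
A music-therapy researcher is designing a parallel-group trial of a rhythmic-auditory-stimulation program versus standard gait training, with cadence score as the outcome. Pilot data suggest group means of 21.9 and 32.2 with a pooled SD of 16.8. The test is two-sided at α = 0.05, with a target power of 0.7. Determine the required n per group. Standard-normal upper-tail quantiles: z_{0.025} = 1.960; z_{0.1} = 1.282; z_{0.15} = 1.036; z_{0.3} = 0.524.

Cohen's d = |M₁ − M₂| / SD_pooled = |21.9 − 32.2| / 16.8 = 10.3 / 16.8 = 0.613.
For two independent groups with equal n: n = 2·((z_{α/2} + z_β) / d)².
z_{α/2} + z_β = 1.960 + 0.524 = 2.484.
n = 2 × (2.484 / 0.613)² = 2 × 4.052² = 2 × 16.42 = 32.8.
Round up to the next whole participant.

n = 33 per group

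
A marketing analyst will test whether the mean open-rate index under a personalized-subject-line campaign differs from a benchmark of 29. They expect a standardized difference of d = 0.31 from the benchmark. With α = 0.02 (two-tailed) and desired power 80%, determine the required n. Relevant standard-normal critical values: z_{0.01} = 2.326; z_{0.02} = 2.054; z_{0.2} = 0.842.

For a one-sample test: n = ((z_{α/2} + z_β) / d)².
z_{α/2} + z_β = 2.326 + 0.842 = 3.168.
n = (3.168 / 0.31)² = 10.219² = 104.44.
Round up.

n = 105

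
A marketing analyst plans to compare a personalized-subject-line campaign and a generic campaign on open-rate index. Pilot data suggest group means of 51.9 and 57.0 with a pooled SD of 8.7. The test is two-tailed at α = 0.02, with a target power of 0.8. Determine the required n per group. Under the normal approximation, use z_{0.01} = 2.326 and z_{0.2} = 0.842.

Cohen's d = |M₁ − M₂| / SD_pooled = |51.9 − 57.0| / 8.7 = 5.1 / 8.7 = 0.586.
For two independent groups with equal n: n = 2·((z_{α/2} + z_β) / d)².
z_{α/2} + z_β = 2.326 + 0.842 = 3.168.
n = 2 × (3.168 / 0.586)² = 2 × 5.406² = 2 × 29.23 = 58.5.
Round up to the next whole participant.

n = 59 per group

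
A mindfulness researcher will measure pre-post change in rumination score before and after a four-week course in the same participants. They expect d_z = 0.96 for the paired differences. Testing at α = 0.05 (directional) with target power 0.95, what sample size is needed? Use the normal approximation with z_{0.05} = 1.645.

n = 12 pairs

For a paired (one-sample on differences) test: n = ((z_{α} + z_β) / d)².
z_{α} + z_β = 1.645 + 1.645 = 3.290.
n = (3.290 / 0.96)² = 3.427² = 11.74.
Round up.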